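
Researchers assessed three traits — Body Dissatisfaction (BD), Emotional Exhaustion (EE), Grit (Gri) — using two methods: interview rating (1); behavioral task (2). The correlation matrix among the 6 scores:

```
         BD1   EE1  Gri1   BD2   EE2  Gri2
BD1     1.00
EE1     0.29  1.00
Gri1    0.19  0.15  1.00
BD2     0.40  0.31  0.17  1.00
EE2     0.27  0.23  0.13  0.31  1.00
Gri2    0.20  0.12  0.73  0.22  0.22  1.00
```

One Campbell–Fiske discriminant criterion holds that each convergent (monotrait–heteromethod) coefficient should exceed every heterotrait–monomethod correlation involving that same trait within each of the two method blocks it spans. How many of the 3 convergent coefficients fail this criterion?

Checking each validity diagonal entry against its comparison values:
BD (methods 1·2): 0.40 vs {0.29, 0.31, 0.19, 0.22} → pass.
EE (methods 1·2): 0.23 vs {0.29, 0.31, 0.15, 0.22} → fail.
Gri (methods 1·2): 0.73 vs {0.19, 0.22, 0.15, 0.22} → pass.
1 of 3 fail.

1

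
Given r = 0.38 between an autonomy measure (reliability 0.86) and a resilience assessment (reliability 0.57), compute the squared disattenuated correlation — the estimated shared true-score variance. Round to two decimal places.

0.29

Disattenuated r = 0.38 / √(0.86 × 0.57) = 0.38 / 0.7001 = 0.5428.
Shared true-score variance = 0.5428² = 0.2946 ≈ 0.29.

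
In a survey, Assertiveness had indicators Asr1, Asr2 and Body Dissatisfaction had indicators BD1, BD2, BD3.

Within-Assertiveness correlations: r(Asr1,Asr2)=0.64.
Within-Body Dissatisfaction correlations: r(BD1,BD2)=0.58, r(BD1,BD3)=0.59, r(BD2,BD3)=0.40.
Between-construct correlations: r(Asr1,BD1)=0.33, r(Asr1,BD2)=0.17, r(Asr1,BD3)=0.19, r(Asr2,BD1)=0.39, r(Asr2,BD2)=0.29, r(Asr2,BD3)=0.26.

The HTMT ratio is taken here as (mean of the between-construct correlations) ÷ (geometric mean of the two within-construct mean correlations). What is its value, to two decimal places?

0.47

Mean heterotrait r = 1.63/6 = 0.2717.
Mean within-Asr = 0.64/1 = 0.6400; mean within-BD = 1.57/3 = 0.5233.
Geometric mean = √(0.6400 × 0.5233) = 0.5787.
HTMT = 0.2717 / 0.5787 = 0.47.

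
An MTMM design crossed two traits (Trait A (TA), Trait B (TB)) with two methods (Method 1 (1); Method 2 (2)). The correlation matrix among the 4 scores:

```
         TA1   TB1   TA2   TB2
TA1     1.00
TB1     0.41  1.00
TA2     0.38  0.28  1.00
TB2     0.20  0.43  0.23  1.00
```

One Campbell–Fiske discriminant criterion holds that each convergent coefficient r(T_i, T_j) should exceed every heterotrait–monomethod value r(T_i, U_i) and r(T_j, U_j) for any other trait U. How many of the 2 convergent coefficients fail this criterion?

1

Checking each validity diagonal entry against its comparison values:
TA (methods 1·2): 0.38 vs {0.41, 0.23} → fail.
TB (methods 1·2): 0.43 vs {0.41, 0.23} → pass.
1 of 2 fail.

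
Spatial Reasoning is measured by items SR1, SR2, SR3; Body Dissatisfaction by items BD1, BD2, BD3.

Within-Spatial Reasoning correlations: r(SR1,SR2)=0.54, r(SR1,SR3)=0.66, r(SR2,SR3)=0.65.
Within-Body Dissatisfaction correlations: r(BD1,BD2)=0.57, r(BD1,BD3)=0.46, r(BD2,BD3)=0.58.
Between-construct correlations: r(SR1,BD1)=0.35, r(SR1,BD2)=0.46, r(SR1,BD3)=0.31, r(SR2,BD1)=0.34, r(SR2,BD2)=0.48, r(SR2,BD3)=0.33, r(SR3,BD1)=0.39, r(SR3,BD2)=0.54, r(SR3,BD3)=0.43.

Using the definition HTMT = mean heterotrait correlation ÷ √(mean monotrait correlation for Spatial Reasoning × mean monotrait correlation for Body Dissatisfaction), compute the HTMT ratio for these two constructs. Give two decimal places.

0.70

Mean heterotrait r = 3.63/9 = 0.4033.
Mean within-SR = 1.85/3 = 0.6167; mean within-BD = 1.61/3 = 0.5367.
Geometric mean = √(0.6167 × 0.5367) = 0.5753.
HTMT = 0.4033 / 0.5753 = 0.70.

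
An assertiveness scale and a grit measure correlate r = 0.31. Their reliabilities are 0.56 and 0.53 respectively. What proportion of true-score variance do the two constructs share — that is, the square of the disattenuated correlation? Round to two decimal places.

Disattenuated r = 0.31 / √(0.56 × 0.53) = 0.31 / 0.5448 = 0.5690.
Shared true-score variance = 0.5690² = 0.3238 ≈ 0.32.

0.32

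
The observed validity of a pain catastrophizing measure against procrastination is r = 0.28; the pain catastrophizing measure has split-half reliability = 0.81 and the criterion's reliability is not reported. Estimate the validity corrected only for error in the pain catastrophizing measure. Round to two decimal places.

Single correction: r_c = r_obs / √r_xx = 0.28 / √0.81 = 0.28 / 0.9000 ≈ 0.31.

0.31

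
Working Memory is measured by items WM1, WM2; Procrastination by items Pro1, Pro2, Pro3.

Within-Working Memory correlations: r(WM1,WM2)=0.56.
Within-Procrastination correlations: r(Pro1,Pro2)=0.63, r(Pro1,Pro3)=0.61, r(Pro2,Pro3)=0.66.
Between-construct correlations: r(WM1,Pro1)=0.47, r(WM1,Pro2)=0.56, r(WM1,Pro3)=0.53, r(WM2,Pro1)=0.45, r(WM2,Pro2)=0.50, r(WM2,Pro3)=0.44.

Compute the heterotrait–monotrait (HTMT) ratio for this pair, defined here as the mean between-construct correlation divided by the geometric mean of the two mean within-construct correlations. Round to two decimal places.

Mean between = 2.95/6 = 0.4917.
Mean within-WM = 0.56/1 = 0.5600; mean within-Pro = 1.90/3 = 0.6333.
Geometric mean = √(0.5600 × 0.6333) = 0.5955.
HTMT = 0.4917 / 0.5955 = 0.83.

0.83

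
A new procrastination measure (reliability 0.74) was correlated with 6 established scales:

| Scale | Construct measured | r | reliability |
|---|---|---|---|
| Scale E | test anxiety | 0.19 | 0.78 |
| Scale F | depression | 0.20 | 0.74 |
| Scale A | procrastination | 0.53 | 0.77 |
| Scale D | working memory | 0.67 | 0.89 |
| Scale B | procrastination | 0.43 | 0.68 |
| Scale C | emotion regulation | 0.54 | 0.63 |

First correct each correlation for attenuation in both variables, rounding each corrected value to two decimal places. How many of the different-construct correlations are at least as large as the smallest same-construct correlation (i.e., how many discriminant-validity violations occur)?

Disattenuated r (r / √(r_scale · r_new)):
  Scale E (disc): 0.19 / √(0.78·0.74) = 0.25
  Scale F (disc): 0.20 / √(0.74·0.74) = 0.27
  Scale A (conv): 0.53 / √(0.77·0.74) = 0.70
  Scale D (disc): 0.67 / √(0.89·0.74) = 0.83
  Scale B (conv): 0.43 / √(0.68·0.74) = 0.61
  Scale C (disc): 0.54 / √(0.63·0.74) = 0.79
Smallest convergent = 0.61. Discriminant values: 0.25, 0.27, 0.83, 0.79; count ≥ 0.61 → 2.

2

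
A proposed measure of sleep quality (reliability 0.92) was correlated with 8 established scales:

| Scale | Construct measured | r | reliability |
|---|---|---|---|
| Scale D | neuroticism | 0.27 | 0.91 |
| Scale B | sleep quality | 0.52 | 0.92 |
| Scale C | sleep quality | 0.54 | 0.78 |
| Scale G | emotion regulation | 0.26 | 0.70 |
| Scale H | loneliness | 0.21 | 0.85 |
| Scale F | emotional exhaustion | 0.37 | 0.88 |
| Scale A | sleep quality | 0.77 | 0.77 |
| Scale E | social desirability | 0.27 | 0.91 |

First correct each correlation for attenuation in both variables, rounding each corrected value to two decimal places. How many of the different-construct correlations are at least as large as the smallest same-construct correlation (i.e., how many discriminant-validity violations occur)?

Disattenuated r (r / √(r_scale · r_new)):
  Scale D (disc): 0.27 / √(0.91·0.92) = 0.30
  Scale B (conv): 0.52 / √(0.92·0.92) = 0.57
  Scale C (conv): 0.54 / √(0.78·0.92) = 0.64
  Scale G (disc): 0.26 / √(0.70·0.92) = 0.32
  Scale H (disc): 0.21 / √(0.85·0.92) = 0.24
  Scale F (disc): 0.37 / √(0.88·0.92) = 0.41
  Scale A (conv): 0.77 / √(0.77·0.92) = 0.91
  Scale E (disc): 0.27 / √(0.91·0.92) = 0.30
Smallest convergent = 0.57. Discriminant values: 0.30, 0.32, 0.24, 0.41, 0.30; count ≥ 0.57 → 0.

0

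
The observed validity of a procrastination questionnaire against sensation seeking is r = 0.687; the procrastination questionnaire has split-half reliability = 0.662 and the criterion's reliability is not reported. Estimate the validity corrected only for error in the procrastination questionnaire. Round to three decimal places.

Single correction: r_c = r_obs / √r_xx = 0.687 / √0.662 = 0.687 / 0.8136 ≈ 0.844.

0.844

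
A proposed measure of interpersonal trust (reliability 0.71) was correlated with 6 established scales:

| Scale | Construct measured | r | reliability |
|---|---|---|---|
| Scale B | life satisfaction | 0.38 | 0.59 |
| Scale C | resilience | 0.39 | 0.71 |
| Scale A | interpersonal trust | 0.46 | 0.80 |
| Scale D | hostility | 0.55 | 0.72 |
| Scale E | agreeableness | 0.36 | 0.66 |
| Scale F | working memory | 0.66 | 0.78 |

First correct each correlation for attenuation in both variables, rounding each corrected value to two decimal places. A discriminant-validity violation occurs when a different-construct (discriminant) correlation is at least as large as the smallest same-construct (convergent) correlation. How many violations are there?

2

Disattenuated r (r / √(r_scale · r_new)):
  Scale B (disc): 0.38 / √(0.59·0.71) = 0.59
  Scale C (disc): 0.39 / √(0.71·0.71) = 0.55
  Scale A (conv): 0.46 / √(0.80·0.71) = 0.61
  Scale D (disc): 0.55 / √(0.72·0.71) = 0.77
  Scale E (disc): 0.36 / √(0.66·0.71) = 0.53
  Scale F (disc): 0.66 / √(0.78·0.71) = 0.89
Smallest convergent = 0.61. Discriminant values: 0.59, 0.55, 0.77, 0.53, 0.89; count ≥ 0.61 → 2.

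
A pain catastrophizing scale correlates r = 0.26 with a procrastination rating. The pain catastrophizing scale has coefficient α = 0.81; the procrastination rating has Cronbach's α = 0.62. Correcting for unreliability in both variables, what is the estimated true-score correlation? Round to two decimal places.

r_true = r_obs / √(r_xx · r_yy) = 0.26 / √(0.81 × 0.62) = 0.26 / √0.5022 = 0.26 / 0.7087 ≈ 0.37.

0.37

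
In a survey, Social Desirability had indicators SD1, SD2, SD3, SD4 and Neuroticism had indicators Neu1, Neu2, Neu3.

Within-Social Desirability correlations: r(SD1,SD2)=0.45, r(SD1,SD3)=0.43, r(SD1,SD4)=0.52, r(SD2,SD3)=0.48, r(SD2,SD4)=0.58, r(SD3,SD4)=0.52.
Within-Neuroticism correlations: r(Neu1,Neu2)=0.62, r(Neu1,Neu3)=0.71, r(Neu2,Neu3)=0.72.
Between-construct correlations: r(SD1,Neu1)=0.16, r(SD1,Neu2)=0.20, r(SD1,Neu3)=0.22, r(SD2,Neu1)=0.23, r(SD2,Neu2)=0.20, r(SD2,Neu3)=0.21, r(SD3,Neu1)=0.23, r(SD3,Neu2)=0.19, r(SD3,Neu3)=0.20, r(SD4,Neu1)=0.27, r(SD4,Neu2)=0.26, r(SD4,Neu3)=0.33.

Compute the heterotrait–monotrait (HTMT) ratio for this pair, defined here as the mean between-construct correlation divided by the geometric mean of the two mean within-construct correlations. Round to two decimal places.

0.39

Mean between = 2.70/12 = 0.2250.
Mean within-SD = 2.98/6 = 0.4967; mean within-Neu = 2.05/3 = 0.6833.
Geometric mean = √(0.4967 × 0.6833) = 0.5826.
HTMT = 0.2250 / 0.5826 = 0.39.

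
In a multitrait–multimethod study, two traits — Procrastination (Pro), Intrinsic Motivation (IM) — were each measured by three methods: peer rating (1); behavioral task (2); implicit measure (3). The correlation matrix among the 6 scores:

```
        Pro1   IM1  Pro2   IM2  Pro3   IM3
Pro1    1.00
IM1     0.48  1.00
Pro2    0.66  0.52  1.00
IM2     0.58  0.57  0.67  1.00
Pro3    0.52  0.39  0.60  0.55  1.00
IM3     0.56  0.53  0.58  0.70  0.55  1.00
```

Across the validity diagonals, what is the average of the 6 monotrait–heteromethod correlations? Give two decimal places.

Convergent values: 0.66, 0.52, 0.60, 0.57, 0.53, 0.70; mean = 3.58/6 = 0.60.

0.60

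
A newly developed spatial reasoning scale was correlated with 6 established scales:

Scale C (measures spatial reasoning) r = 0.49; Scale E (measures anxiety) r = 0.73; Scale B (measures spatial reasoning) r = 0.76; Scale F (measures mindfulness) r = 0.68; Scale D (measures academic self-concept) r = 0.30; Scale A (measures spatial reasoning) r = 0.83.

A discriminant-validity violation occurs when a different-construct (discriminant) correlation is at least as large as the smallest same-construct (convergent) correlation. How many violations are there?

Convergent (same construct = spatial reasoning): Scale C, Scale B, Scale A.
Smallest convergent = 0.49. Discriminant values: 0.73, 0.68, 0.30; count ≥ 0.49 → 2.

2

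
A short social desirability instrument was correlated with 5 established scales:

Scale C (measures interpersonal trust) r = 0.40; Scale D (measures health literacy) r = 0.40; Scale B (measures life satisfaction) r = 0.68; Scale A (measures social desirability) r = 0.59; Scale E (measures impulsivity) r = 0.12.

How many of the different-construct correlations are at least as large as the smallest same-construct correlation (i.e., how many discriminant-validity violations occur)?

1

Convergent (same construct = social desirability): Scale A.
Smallest convergent = 0.59. Discriminant values: 0.40, 0.40, 0.68, 0.12; count ≥ 0.59 → 1.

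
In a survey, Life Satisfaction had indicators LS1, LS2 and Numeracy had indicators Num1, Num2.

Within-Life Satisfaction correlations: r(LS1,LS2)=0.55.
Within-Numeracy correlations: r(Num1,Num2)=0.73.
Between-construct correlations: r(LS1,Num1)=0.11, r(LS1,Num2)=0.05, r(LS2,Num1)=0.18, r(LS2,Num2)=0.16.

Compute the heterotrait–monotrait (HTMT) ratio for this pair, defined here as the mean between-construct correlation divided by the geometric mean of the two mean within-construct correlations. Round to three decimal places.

Between-construct mean = 0.50/4 = 0.1250.
Mean within-LS = 0.55/1 = 0.5500; mean within-Num = 0.73/1 = 0.7300.
Geometric mean = √(0.5500 × 0.7300) = 0.6336.
HTMT = 0.1250 / 0.6336 = 0.197.

0.197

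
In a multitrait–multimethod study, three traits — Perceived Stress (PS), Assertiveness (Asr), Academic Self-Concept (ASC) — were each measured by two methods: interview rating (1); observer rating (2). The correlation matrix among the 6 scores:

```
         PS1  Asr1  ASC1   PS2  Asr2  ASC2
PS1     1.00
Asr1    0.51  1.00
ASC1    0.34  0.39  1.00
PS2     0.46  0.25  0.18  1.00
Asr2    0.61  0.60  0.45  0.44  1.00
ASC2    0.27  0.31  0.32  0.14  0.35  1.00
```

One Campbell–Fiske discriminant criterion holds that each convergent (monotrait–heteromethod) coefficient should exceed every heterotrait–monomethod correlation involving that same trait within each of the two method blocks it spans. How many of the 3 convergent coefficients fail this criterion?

2

Each convergent coefficient versus the relevant comparison correlations:
PS (methods 1·2): 0.46 vs {0.51, 0.44, 0.34, 0.14} → fail.
Asr (methods 1·2): 0.60 vs {0.51, 0.44, 0.39, 0.35} → pass.
ASC (methods 1·2): 0.32 vs {0.34, 0.14, 0.39, 0.35} → fail.
2 of 3 fail.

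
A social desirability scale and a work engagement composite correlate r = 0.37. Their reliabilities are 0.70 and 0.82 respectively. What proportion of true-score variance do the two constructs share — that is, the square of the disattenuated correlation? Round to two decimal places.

0.24

Disattenuated r = 0.37 / √(0.70 × 0.82) = 0.37 / 0.7576 = 0.4884.
Shared true-score variance = 0.4884² = 0.2385 ≈ 0.24.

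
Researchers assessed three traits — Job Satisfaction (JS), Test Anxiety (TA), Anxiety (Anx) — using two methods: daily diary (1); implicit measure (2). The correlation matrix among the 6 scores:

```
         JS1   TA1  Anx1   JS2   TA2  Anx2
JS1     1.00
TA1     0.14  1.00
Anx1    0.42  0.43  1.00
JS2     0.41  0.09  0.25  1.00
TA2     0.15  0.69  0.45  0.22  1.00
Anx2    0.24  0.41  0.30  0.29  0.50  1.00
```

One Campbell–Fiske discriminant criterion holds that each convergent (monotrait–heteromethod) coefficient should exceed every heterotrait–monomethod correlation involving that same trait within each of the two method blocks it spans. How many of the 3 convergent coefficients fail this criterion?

2

Each convergent coefficient versus the relevant comparison correlations:
JS (methods 1·2): 0.41 vs {0.14, 0.22, 0.42, 0.29} → fail.
TA (methods 1·2): 0.69 vs {0.14, 0.22, 0.43, 0.50} → pass.
Anx (methods 1·2): 0.30 vs {0.42, 0.29, 0.43, 0.50} → fail.
2 of 3 fail.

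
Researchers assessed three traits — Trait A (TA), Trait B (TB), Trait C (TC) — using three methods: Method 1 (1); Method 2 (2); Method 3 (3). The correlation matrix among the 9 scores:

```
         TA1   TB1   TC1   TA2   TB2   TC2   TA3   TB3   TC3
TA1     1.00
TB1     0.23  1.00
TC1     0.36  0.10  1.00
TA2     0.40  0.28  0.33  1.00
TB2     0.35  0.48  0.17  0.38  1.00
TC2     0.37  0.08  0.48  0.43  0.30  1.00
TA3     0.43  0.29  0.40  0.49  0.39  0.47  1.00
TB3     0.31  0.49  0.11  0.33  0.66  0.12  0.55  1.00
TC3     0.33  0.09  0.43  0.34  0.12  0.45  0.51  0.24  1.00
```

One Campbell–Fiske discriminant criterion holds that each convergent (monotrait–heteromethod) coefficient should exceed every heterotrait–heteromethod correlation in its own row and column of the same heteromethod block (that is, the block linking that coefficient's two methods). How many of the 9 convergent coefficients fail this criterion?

1

Checking each validity diagonal entry against its comparison values:
TA (methods 1·2): 0.40 vs {0.35, 0.28, 0.37, 0.33} → pass.
TA (methods 1·3): 0.43 vs {0.31, 0.29, 0.33, 0.40} → pass.
TA (methods 2·3): 0.49 vs {0.33, 0.39, 0.34, 0.47} → pass.
TB (methods 1·2): 0.48 vs {0.28, 0.35, 0.08, 0.17} → pass.
TB (methods 1·3): 0.49 vs {0.29, 0.31, 0.09, 0.11} → pass.
TB (methods 2·3): 0.66 vs {0.39, 0.33, 0.12, 0.12} → pass.
TC (methods 1·2): 0.48 vs {0.33, 0.37, 0.17, 0.08} → pass.
TC (methods 1·3): 0.43 vs {0.40, 0.33, 0.11, 0.09} → pass.
TC (methods 2·3): 0.45 vs {0.47, 0.34, 0.12, 0.12} → fail.
1 of 9 fail.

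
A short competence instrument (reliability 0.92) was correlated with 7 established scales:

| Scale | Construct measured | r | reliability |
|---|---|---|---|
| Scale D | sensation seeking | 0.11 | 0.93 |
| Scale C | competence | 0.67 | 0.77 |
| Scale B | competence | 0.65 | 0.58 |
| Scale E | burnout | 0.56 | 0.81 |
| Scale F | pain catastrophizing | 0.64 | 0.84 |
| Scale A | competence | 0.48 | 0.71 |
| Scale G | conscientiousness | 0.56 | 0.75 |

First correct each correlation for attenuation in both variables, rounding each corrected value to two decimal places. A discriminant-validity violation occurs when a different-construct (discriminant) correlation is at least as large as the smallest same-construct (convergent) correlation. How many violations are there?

3

Disattenuated r (r / √(r_scale · r_new)):
  Scale D (disc): 0.11 / √(0.93·0.92) = 0.12
  Scale C (conv): 0.67 / √(0.77·0.92) = 0.80
  Scale B (conv): 0.65 / √(0.58·0.92) = 0.89
  Scale E (disc): 0.56 / √(0.81·0.92) = 0.65
  Scale F (disc): 0.64 / √(0.84·0.92) = 0.73
  Scale A (conv): 0.48 / √(0.71·0.92) = 0.59
  Scale G (disc): 0.56 / √(0.75·0.92) = 0.67
Smallest convergent = 0.59. Discriminant values: 0.12, 0.65, 0.73, 0.67; count ≥ 0.59 → 3.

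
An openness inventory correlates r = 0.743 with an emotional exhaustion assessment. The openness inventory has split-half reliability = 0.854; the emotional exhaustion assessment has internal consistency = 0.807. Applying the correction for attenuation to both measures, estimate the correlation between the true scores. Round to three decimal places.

r_true = r_obs / √(r_xx · r_yy) = 0.743 / √(0.854 × 0.807) = 0.743 / √0.689178 = 0.743 / 0.8302 ≈ 0.895.

0.895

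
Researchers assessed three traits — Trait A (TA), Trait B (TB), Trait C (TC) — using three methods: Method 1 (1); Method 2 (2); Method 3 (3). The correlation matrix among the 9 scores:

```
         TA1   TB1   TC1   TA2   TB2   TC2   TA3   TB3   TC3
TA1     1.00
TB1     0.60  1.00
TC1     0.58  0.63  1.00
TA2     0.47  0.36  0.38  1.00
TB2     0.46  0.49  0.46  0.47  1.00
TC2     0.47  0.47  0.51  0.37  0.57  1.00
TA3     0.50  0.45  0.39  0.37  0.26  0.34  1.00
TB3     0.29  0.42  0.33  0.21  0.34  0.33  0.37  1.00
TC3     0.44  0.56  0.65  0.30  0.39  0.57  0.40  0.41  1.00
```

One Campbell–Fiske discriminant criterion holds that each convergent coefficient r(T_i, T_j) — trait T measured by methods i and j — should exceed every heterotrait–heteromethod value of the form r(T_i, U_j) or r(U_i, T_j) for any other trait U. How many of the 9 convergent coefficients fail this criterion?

Each convergent coefficient versus the relevant comparison correlations:
TA (methods 1·2): 0.47 vs {0.46, 0.36, 0.47, 0.38} → fail.
TA (methods 1·3): 0.50 vs {0.29, 0.45, 0.44, 0.39} → pass.
TA (methods 2·3): 0.37 vs {0.21, 0.26, 0.30, 0.34} → pass.
TB (methods 1·2): 0.49 vs {0.36, 0.46, 0.47, 0.46} → pass.
TB (methods 1·3): 0.42 vs {0.45, 0.29, 0.56, 0.33} → fail.
TB (methods 2·3): 0.34 vs {0.26, 0.21, 0.39, 0.33} → fail.
TC (methods 1·2): 0.51 vs {0.38, 0.47, 0.46, 0.47} → pass.
TC (methods 1·3): 0.65 vs {0.39, 0.44, 0.33, 0.56} → pass.
TC (methods 2·3): 0.57 vs {0.34, 0.30, 0.33, 0.39} → pass.
3 of 9 fail.

3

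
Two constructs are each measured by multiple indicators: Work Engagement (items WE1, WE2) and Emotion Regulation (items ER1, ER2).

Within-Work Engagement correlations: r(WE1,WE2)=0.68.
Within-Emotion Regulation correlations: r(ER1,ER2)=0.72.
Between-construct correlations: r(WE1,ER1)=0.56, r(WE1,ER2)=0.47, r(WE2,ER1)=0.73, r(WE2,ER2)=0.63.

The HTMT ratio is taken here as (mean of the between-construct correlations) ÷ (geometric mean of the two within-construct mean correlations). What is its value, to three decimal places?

Mean between = 2.39/4 = 0.5975.
Mean within-WE = 0.68/1 = 0.6800; mean within-ER = 0.72/1 = 0.7200.
Geometric mean = √(0.6800 × 0.7200) = 0.6997.
HTMT = 0.5975 / 0.6997 = 0.854.

0.854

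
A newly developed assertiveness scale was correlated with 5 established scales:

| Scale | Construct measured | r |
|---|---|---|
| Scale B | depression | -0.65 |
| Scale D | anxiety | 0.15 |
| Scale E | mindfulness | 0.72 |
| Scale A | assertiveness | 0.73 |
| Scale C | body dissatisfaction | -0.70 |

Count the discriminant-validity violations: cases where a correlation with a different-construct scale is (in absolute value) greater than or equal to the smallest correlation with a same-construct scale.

Convergent (same construct = assertiveness): Scale A.
Smallest convergent = 0.73. Discriminant |r|: 0.65, 0.15, 0.72, 0.70; count ≥ 0.73 → 0.

0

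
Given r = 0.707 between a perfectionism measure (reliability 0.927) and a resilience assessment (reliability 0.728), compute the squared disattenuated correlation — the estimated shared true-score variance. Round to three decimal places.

Disattenuated r = 0.707 / √(0.927 × 0.728) = 0.707 / 0.8215 = 0.8606.
Shared true-score variance = 0.8606² = 0.7406 ≈ 0.741.

0.741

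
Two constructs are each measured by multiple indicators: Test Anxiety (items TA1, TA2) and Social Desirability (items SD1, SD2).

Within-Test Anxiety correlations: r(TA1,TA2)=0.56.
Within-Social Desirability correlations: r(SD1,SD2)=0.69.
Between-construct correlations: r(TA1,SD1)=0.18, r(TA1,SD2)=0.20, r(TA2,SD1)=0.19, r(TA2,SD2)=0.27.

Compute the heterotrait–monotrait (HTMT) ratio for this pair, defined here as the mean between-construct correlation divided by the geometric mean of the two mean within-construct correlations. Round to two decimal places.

0.34

Mean between = 0.84/4 = 0.2100.
Mean within-TA = 0.56/1 = 0.5600; mean within-SD = 0.69/1 = 0.6900.
Geometric mean = √(0.5600 × 0.6900) = 0.6216.
HTMT = 0.2100 / 0.6216 = 0.34.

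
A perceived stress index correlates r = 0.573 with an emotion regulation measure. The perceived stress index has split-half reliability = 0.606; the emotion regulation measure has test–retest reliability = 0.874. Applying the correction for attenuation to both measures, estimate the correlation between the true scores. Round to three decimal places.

r_true = r_obs / √(r_xx · r_yy) = 0.573 / √(0.606 × 0.874) = 0.573 / √0.529644 = 0.573 / 0.7278 ≈ 0.787.

0.787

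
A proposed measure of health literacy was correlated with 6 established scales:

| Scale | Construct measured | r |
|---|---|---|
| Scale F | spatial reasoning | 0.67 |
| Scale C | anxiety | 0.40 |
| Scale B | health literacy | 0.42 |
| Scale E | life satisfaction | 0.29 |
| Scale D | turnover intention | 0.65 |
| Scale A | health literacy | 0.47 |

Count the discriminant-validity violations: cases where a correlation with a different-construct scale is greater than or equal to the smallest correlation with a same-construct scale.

Convergent (same construct = health literacy): Scale B, Scale A.
Smallest convergent = 0.42. Discriminant values: 0.67, 0.40, 0.29, 0.65; count ≥ 0.42 → 2.

2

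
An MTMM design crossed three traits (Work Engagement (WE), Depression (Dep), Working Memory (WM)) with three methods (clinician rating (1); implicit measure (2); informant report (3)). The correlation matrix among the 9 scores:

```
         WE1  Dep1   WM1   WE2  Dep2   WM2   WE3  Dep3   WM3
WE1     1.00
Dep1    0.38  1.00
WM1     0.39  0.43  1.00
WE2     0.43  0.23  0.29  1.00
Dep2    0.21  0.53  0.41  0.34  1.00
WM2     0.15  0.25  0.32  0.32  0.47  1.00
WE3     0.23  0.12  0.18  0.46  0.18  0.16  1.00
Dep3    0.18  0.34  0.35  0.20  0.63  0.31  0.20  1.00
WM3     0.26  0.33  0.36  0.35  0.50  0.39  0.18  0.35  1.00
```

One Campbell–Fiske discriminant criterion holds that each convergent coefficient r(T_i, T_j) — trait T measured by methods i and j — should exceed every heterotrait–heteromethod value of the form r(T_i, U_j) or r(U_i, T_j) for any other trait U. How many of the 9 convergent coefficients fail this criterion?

Each convergent coefficient versus the relevant comparison correlations:
WE (methods 1·2): 0.43 vs {0.21, 0.23, 0.15, 0.29} → pass.
WE (methods 1·3): 0.23 vs {0.18, 0.12, 0.26, 0.18} → fail.
WE (methods 2·3): 0.46 vs {0.20, 0.18, 0.35, 0.16} → pass.
Dep (methods 1·2): 0.53 vs {0.23, 0.21, 0.25, 0.41} → pass.
Dep (methods 1·3): 0.34 vs {0.12, 0.18, 0.33, 0.35} → fail.
Dep (methods 2·3): 0.63 vs {0.18, 0.20, 0.50, 0.31} → pass.
WM (methods 1·2): 0.32 vs {0.29, 0.15, 0.41, 0.25} → fail.
WM (methods 1·3): 0.36 vs {0.18, 0.26, 0.35, 0.33} → pass.
WM (methods 2·3): 0.39 vs {0.16, 0.35, 0.31, 0.50} → fail.
4 of 9 fail.

4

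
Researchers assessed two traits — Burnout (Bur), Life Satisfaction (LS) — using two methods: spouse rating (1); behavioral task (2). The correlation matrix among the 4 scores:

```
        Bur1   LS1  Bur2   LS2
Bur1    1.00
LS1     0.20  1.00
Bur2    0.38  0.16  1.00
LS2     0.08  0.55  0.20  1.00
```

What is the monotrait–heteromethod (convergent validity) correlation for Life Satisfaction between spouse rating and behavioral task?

Same trait (LS), different methods: r(LS1, LS2) = 0.55.

0.55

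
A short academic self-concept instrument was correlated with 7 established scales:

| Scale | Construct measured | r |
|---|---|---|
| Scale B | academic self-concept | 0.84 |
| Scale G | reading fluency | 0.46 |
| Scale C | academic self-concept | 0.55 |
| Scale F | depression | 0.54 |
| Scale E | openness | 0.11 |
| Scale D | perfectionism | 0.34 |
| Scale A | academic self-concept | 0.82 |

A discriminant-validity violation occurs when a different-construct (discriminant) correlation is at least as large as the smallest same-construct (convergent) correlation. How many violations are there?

0

Convergent (same construct = academic self-concept): Scale B, Scale C, Scale A.
Smallest convergent = 0.55. Discriminant values: 0.46, 0.54, 0.11, 0.34; count ≥ 0.55 → 0.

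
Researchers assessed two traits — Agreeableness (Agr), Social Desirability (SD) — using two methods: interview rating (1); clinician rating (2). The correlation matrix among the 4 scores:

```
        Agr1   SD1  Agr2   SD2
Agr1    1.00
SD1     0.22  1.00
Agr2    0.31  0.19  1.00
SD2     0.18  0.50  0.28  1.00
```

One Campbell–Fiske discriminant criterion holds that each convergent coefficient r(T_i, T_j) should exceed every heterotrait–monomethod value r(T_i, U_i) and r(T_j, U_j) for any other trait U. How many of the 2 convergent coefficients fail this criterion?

Each convergent coefficient versus the relevant comparison correlations:
Agr (methods 1·2): 0.31 vs {0.22, 0.28} → pass.
SD (methods 1·2): 0.50 vs {0.22, 0.28} → pass.
0 of 2 fail.

0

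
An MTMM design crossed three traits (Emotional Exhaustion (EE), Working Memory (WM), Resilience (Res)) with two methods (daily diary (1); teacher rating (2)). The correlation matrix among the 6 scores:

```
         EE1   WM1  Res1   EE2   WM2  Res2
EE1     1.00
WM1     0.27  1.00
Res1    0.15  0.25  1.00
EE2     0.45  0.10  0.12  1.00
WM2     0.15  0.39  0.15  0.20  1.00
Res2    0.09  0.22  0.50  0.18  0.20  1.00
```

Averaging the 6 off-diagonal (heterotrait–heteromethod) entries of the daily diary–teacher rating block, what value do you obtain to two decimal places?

0.14

HTHM values (method 1 × method 2): 0.15, 0.09, 0.10, 0.22, 0.12, 0.15; mean = 0.83/6 = 0.14.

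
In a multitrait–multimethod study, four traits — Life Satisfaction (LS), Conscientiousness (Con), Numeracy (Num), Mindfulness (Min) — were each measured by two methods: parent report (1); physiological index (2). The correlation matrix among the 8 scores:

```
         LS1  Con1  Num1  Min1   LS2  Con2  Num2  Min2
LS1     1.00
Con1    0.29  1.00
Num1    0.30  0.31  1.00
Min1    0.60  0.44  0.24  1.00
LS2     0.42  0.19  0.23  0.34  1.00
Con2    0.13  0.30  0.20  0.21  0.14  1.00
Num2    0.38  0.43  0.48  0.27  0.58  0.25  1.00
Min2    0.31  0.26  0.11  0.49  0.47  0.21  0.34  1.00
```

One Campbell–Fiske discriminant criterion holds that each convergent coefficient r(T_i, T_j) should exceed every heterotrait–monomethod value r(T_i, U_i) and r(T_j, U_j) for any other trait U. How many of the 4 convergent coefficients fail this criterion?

4

Checking each validity diagonal entry against its comparison values:
LS (methods 1·2): 0.42 vs {0.29, 0.14, 0.30, 0.58, 0.60, 0.47} → fail.
Con (methods 1·2): 0.30 vs {0.29, 0.14, 0.31, 0.25, 0.44, 0.21} → fail.
Num (methods 1·2): 0.48 vs {0.30, 0.58, 0.31, 0.25, 0.24, 0.34} → fail.
Min (methods 1·2): 0.49 vs {0.60, 0.47, 0.44, 0.21, 0.24, 0.34} → fail.
4 of 4 fail.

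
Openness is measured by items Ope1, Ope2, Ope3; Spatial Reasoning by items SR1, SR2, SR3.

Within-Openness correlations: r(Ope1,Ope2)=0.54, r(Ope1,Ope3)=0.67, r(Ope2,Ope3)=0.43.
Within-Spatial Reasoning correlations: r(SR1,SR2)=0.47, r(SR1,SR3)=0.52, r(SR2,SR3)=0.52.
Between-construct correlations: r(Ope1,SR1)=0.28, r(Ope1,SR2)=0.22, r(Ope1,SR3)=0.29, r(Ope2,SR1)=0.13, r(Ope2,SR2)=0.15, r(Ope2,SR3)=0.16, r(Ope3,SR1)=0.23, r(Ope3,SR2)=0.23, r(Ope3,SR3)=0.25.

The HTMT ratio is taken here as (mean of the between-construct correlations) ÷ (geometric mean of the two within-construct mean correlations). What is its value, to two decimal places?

0.41

Mean heterotrait r = 1.94/9 = 0.2156.
Mean within-Ope = 1.64/3 = 0.5467; mean within-SR = 1.51/3 = 0.5033.
Geometric mean = √(0.5467 × 0.5033) = 0.5246.
HTMT = 0.2156 / 0.5246 = 0.41.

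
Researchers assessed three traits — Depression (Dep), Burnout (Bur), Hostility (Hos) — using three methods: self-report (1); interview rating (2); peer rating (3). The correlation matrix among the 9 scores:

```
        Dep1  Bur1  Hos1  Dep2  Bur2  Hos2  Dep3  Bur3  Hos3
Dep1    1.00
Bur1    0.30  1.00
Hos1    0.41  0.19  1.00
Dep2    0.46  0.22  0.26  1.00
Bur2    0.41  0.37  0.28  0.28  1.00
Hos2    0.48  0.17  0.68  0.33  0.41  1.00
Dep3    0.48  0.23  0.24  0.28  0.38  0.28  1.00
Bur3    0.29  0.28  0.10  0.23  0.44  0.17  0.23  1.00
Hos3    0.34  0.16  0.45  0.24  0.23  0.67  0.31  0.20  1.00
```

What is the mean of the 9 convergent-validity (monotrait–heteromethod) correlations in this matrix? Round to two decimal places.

0.46

Convergent values: 0.46, 0.48, 0.28, 0.37, 0.28, 0.44, 0.68, 0.45, 0.67; mean = 4.11/9 = 0.46.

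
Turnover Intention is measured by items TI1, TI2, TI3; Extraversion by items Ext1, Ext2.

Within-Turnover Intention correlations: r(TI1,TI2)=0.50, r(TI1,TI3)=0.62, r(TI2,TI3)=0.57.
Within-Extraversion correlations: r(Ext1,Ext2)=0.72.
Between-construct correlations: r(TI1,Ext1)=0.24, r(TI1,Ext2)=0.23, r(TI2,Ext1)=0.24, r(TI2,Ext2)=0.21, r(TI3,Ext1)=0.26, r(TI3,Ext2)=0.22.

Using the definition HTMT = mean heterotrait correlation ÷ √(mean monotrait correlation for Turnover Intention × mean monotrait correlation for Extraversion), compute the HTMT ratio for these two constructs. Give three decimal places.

Mean heterotrait r = 1.40/6 = 0.2333.
Mean within-TI = 1.69/3 = 0.5633; mean within-Ext = 0.72/1 = 0.7200.
Geometric mean = √(0.5633 × 0.7200) = 0.6368.
HTMT = 0.2333 / 0.6368 = 0.366.

0.366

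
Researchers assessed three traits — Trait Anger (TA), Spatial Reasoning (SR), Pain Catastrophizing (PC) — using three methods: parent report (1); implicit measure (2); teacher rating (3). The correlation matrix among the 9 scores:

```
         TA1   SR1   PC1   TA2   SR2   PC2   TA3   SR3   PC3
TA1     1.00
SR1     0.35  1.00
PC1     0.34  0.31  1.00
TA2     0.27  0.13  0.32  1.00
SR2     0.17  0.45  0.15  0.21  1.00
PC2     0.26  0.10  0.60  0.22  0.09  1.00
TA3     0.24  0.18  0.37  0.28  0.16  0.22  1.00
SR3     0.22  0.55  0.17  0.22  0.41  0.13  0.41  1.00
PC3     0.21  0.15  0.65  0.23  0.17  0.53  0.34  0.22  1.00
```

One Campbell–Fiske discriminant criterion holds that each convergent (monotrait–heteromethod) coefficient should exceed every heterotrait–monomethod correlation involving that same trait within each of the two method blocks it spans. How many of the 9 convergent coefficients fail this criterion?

Checking each validity diagonal entry against its comparison values:
TA (methods 1·2): 0.27 vs {0.35, 0.21, 0.34, 0.22} → fail.
TA (methods 1·3): 0.24 vs {0.35, 0.41, 0.34, 0.34} → fail.
TA (methods 2·3): 0.28 vs {0.21, 0.41, 0.22, 0.34} → fail.
SR (methods 1·2): 0.45 vs {0.35, 0.21, 0.31, 0.09} → pass.
SR (methods 1·3): 0.55 vs {0.35, 0.41, 0.31, 0.22} → pass.
SR (methods 2·3): 0.41 vs {0.21, 0.41, 0.09, 0.22} → fail.
PC (methods 1·2): 0.60 vs {0.34, 0.22, 0.31, 0.09} → pass.
PC (methods 1·3): 0.65 vs {0.34, 0.34, 0.31, 0.22} → pass.
PC (methods 2·3): 0.53 vs {0.22, 0.34, 0.09, 0.22} → pass.
4 of 9 fail.

4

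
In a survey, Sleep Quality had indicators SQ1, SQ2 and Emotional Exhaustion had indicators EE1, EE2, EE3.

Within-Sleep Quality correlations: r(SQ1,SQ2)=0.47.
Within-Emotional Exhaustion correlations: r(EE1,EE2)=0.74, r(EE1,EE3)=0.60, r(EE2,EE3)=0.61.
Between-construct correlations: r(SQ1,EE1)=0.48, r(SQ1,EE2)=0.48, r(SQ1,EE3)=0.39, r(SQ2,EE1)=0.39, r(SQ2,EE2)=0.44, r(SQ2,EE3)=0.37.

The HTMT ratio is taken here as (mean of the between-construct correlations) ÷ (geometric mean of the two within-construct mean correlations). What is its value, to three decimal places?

Mean heterotrait r = 2.55/6 = 0.4250.
Mean within-SQ = 0.47/1 = 0.4700; mean within-EE = 1.95/3 = 0.6500.
Geometric mean = √(0.4700 × 0.6500) = 0.5527.
HTMT = 0.4250 / 0.5527 = 0.769.

0.769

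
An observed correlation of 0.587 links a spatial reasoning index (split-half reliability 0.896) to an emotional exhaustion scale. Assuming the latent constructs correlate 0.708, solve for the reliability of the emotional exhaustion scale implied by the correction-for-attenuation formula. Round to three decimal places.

0.767

r_true = r_obs / √(r_xx · r_yy) ⇒ 0.708 = 0.587 / √(0.896 · r_yy).
√(0.896 · r_yy) = 0.587 / 0.708 = 0.8291; 0.896 · r_yy = 0.6874; r_yy = 0.6874 / 0.896 ≈ 0.767.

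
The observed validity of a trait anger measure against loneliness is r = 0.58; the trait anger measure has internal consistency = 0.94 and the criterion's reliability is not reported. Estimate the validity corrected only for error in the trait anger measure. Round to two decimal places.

0.60

Single correction: r_c = r_obs / √r_xx = 0.58 / √0.94 = 0.58 / 0.9695 ≈ 0.60.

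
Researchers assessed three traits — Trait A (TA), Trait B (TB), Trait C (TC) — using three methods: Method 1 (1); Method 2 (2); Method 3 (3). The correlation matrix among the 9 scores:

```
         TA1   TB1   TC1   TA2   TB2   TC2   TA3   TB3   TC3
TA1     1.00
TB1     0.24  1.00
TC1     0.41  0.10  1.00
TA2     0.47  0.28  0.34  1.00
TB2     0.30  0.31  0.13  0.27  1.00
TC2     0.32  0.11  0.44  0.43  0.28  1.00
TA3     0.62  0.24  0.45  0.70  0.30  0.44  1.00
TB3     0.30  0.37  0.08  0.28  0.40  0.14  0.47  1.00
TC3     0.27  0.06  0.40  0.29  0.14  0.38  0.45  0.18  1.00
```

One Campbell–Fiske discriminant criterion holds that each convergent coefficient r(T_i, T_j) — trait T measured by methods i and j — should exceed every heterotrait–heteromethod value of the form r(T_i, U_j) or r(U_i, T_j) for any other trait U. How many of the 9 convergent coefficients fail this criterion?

Convergent coefficients and their comparison sets:
TA (methods 1·2): 0.47 vs {0.30, 0.28, 0.32, 0.34} → pass.
TA (methods 1·3): 0.62 vs {0.30, 0.24, 0.27, 0.45} → pass.
TA (methods 2·3): 0.70 vs {0.28, 0.30, 0.29, 0.44} → pass.
TB (methods 1·2): 0.31 vs {0.28, 0.30, 0.11, 0.13} → pass.
TB (methods 1·3): 0.37 vs {0.24, 0.30, 0.06, 0.08} → pass.
TB (methods 2·3): 0.40 vs {0.30, 0.28, 0.14, 0.14} → pass.
TC (methods 1·2): 0.44 vs {0.34, 0.32, 0.13, 0.11} → pass.
TC (methods 1·3): 0.40 vs {0.45, 0.27, 0.08, 0.06} → fail.
TC (methods 2·3): 0.38 vs {0.44, 0.29, 0.14, 0.14} → fail.
2 of 9 fail.

2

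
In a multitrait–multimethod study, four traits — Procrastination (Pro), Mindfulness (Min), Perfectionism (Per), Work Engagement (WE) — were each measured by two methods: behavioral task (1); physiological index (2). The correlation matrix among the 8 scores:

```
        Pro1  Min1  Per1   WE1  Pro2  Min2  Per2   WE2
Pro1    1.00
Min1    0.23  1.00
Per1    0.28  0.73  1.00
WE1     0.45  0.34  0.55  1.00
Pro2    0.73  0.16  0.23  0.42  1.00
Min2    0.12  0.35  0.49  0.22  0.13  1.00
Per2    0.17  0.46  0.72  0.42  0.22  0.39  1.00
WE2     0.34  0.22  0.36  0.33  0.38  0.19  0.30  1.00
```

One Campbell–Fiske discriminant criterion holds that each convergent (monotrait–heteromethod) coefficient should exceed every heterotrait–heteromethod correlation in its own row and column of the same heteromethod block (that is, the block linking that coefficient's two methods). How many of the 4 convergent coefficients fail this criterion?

2

Checking each validity diagonal entry against its comparison values:
Pro (methods 1·2): 0.73 vs {0.12, 0.16, 0.17, 0.23, 0.34, 0.42} → pass.
Min (methods 1·2): 0.35 vs {0.16, 0.12, 0.46, 0.49, 0.22, 0.22} → fail.
Per (methods 1·2): 0.72 vs {0.23, 0.17, 0.49, 0.46, 0.36, 0.42} → pass.
WE (methods 1·2): 0.33 vs {0.42, 0.34, 0.22, 0.22, 0.42, 0.36} → fail.
2 of 4 fail.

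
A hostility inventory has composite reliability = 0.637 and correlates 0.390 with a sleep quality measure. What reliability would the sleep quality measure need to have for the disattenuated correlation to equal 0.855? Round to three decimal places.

r_true = r_obs / √(r_xx · r_yy) ⇒ 0.855 = 0.390 / √(0.637 · r_yy).
√(0.637 · r_yy) = 0.390 / 0.855 = 0.4561; 0.637 · r_yy = 0.2080; r_yy = 0.2080 / 0.637 ≈ 0.327.

0.327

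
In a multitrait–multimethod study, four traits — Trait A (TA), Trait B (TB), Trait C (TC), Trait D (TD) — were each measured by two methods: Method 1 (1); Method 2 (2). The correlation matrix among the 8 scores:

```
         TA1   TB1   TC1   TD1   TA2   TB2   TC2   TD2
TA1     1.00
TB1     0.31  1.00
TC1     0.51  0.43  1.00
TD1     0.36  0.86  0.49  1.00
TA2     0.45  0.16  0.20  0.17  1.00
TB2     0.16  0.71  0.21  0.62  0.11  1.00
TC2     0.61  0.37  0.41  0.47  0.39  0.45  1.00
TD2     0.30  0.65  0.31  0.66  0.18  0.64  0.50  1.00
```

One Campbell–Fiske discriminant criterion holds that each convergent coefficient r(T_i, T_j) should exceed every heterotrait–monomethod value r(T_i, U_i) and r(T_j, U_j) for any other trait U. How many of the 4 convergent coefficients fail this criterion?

4

Convergent coefficients and their comparison sets:
TA (methods 1·2): 0.45 vs {0.31, 0.11, 0.51, 0.39, 0.36, 0.18} → fail.
TB (methods 1·2): 0.71 vs {0.31, 0.11, 0.43, 0.45, 0.86, 0.64} → fail.
TC (methods 1·2): 0.41 vs {0.51, 0.39, 0.43, 0.45, 0.49, 0.50} → fail.
TD (methods 1·2): 0.66 vs {0.36, 0.18, 0.86, 0.64, 0.49, 0.50} → fail.
4 of 4 fail.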